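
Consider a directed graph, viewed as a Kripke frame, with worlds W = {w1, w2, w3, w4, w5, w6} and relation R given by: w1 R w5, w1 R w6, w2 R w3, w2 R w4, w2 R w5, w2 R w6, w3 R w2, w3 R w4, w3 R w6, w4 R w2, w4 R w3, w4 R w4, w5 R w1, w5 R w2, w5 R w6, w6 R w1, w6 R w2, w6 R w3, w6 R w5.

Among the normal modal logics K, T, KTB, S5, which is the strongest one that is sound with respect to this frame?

Reflexive (axiom T): no — w1 is not related to itself.
Symmetric (axiom B): yes — every pair in R has its reverse in R.
Euclidean (axiom 5): no — w2 R w3 and w2 R w5, but not w3 R w5.
So F validates K; T would additionally require R to be reflexive. The strongest is K.

K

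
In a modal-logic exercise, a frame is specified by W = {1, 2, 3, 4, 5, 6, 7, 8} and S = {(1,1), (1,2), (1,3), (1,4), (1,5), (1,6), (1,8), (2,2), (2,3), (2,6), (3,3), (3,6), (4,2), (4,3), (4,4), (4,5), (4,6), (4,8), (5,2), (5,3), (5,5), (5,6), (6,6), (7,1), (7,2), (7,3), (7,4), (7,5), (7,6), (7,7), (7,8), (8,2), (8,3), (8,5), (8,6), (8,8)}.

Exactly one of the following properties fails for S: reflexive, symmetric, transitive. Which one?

Reflexive: yes — every world is S-related to itself.
Symmetric: no — 1 S 2 but not 2 S 1.
Transitive: yes — every two-step S-path is closed by a direct edge.
Only symmetric fails.

symmetric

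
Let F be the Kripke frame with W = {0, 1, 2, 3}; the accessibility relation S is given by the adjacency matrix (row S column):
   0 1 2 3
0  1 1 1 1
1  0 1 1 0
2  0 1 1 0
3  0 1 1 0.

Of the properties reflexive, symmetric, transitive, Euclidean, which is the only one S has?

transitive

Reflexive: no — 3 is not related to itself.
Symmetric: no — 0 S 1 but not 1 S 0.
Transitive: yes — every two-step S-path is closed by a direct edge.
Euclidean: no — 0 S 1 and 0 S 3, but not 1 S 3.
Only transitive holds.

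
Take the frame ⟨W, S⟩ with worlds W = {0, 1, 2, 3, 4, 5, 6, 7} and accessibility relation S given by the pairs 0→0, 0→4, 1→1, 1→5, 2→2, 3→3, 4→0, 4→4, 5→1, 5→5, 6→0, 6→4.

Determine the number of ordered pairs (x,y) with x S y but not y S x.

2

Enumerating: (6,0), (6,4).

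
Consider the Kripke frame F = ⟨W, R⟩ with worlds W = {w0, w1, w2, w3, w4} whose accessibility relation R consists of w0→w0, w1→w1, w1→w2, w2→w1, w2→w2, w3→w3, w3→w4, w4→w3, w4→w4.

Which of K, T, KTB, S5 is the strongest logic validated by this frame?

S5

Reflexive (axiom T): yes — every world is R-related to itself.
Symmetric (axiom B): yes — every pair in R has its reverse in R.
Euclidean (axiom 5): yes — any two successors of a common world are R-related.
So F validates K, T, KTB, S5. The strongest is S5.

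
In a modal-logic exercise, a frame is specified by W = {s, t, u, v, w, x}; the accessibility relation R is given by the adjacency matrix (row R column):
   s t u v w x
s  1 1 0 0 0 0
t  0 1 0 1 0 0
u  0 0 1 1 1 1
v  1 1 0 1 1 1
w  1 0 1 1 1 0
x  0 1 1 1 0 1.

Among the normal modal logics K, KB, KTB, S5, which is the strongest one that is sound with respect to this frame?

K

Symmetric (axiom B): no — s R t but not t R s.
Reflexive (axiom T): yes — every world is R-related to itself.
Euclidean (axiom 5): no — u R w and u R x, but not w R x.
So F validates K; KB would additionally require R to be symmetric. The strongest is K.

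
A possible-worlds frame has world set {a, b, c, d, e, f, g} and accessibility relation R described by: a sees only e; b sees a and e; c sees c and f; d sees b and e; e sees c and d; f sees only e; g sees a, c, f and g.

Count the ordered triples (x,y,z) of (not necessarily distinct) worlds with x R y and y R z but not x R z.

Enumerating: (a,e,c), (a,e,d), (b,e,c), (b,e,d), (c,f,e), (d,b,a), (d,e,c), (d,e,d), (e,c,f), (e,d,b), (e,d,e), (f,e,c), (f,e,d), (g,a,e), (g,f,e).

15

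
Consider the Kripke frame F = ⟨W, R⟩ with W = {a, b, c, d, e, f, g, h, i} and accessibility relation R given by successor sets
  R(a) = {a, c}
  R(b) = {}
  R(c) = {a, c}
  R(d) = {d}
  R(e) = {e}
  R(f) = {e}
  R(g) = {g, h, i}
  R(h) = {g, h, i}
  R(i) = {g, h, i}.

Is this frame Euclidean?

Yes

Euclidean: yes — any two successors of a common world are R-related.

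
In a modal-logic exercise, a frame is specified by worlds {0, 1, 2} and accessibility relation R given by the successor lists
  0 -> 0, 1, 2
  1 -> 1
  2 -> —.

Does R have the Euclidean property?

No

Euclidean: no — 0 R 1 and 0 R 2, but not 1 R 2.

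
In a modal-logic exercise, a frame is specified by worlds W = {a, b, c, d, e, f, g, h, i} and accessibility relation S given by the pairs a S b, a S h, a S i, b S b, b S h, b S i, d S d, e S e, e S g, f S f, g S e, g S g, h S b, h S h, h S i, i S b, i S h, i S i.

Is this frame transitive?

Yes

Transitive: yes — every two-step S-path is closed by a direct edge.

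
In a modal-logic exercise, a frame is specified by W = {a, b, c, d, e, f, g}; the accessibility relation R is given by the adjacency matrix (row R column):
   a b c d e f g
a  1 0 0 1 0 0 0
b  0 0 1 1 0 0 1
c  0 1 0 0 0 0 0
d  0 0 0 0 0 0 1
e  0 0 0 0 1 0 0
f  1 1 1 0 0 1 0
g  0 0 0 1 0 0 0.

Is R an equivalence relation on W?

No

Reflexive: no — b is not related to itself.
Symmetric: no — a R d but not d R a.
Transitive: no — a R d and d R g, but not a R g.
So R is not an equivalence relation.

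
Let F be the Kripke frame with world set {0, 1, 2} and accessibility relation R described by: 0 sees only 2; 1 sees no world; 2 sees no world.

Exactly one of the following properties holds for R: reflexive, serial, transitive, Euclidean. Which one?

Reflexive: no — 0 is not related to itself.
Serial: no — 1 has no R-successor.
Transitive: yes — every two-step R-path is closed by a direct edge.
Euclidean: no — 0 R 2 and 0 R 2, but not 2 R 2.
Only transitive holds.

transitive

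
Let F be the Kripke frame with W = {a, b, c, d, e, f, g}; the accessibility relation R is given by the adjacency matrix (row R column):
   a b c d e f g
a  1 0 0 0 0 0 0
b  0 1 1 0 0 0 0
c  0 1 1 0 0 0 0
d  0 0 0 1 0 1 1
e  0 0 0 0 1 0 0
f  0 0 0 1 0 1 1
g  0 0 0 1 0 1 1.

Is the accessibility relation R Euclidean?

Euclidean: yes — any two successors of a common world are R-related.

Yes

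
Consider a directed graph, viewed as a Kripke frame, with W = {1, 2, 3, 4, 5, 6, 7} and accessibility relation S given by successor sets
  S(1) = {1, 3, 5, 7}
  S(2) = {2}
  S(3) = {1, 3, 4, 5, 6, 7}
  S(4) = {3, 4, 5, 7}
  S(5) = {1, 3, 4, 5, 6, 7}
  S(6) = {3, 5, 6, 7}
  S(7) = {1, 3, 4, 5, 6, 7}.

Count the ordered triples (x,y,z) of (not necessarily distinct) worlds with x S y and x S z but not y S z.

18

Enumerating: (3,1,4), (3,1,6), (3,4,1), (3,4,6), (3,6,1), (3,6,4), (5,1,4), (5,1,6), (5,4,1), (5,4,6), (5,6,1), (5,6,4), (7,1,4), (7,1,6), (7,4,1), (7,4,6), (7,6,1), (7,6,4).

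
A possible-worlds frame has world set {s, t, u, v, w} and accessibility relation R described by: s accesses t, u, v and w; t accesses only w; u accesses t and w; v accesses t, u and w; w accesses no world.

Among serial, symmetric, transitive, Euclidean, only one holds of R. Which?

Serial: no — w has no R-successor.
Symmetric: no — s R t but not t R s.
Transitive: yes — every two-step R-path is closed by a direct edge.
Euclidean: no — s R t and s R u, but not t R u.
Only transitive holds.

transitive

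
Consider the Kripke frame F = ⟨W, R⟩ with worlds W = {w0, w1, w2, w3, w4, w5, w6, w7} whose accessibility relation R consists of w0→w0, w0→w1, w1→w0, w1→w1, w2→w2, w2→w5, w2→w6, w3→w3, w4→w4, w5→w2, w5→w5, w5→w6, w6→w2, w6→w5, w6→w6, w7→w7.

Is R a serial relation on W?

Yes

Serial: yes — every world has a successor (e.g. w0 R w0).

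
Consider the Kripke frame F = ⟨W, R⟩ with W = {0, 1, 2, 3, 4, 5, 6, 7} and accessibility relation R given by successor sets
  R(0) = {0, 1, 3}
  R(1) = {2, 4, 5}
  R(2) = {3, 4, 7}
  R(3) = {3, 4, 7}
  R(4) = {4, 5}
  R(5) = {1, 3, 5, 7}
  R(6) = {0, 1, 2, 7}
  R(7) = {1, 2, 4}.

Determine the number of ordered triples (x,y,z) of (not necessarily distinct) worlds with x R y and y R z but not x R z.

Enumerating: (0,1,2), (0,1,4), (0,1,5), (0,3,4), (0,3,7), (1,2,3), (1,2,7), (1,5,1), (1,5,3), (1,5,7), (2,4,5), (2,7,1), … and 22 more.
Total: 34.

34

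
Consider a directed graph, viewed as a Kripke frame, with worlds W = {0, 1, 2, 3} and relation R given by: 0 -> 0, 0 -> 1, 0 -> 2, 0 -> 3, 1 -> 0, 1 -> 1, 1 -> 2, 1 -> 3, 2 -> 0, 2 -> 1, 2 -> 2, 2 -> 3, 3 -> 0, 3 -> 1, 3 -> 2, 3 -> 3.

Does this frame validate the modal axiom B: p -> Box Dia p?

Axiom B corresponds to the accessibility relation being symmetric.
Symmetric: yes — every pair in R has its reverse in R.

Yes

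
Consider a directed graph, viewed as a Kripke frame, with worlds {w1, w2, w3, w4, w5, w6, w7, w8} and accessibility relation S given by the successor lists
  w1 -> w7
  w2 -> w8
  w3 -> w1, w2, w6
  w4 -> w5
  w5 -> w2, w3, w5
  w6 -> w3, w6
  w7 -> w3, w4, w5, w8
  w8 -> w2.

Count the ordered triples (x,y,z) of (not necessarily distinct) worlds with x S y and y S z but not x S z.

21

Enumerating: (w1,w7,w3), (w1,w7,w4), (w1,w7,w5), (w1,w7,w8), (w2,w8,w2), (w3,w1,w7), (w3,w2,w8), (w3,w6,w3), (w4,w5,w2), (w4,w5,w3), (w5,w2,w8), (w5,w3,w1), … and 9 more.
Total: 21.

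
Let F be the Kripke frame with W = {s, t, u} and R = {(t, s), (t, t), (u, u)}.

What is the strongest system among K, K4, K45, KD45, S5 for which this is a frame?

Transitive (axiom 4): yes — every two-step R-path is closed by a direct edge.
Euclidean (axiom 5): no — t R s and t R s, but not s R s.
Serial (axiom D): no — s has no R-successor.
Reflexive (axiom T): no — s is not related to itself.
So F validates K, K4; K45 would additionally require R to be Euclidean. The strongest is K4.

K4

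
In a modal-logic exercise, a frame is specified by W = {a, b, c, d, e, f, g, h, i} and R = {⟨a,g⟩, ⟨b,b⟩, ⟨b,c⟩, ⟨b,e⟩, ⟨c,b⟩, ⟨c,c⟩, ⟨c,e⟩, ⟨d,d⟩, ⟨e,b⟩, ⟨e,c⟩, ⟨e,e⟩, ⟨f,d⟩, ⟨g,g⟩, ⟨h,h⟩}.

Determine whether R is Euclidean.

Euclidean: yes — any two successors of a common world are R-related.

Yes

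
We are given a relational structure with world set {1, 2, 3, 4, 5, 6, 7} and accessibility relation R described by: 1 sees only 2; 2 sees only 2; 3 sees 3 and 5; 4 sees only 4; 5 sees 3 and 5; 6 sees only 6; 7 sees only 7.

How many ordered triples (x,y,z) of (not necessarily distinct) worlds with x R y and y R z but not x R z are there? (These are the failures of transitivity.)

R is transitive; there are no such tuples.

0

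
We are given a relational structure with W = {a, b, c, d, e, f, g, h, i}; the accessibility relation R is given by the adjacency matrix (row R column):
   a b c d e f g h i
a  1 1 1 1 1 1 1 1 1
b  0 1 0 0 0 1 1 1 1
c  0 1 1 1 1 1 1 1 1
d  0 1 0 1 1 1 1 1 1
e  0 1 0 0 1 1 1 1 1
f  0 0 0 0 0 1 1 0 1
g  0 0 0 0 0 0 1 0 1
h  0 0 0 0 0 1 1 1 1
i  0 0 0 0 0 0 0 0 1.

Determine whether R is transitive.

Yes

Transitive: yes — every two-step R-path is closed by a direct edge.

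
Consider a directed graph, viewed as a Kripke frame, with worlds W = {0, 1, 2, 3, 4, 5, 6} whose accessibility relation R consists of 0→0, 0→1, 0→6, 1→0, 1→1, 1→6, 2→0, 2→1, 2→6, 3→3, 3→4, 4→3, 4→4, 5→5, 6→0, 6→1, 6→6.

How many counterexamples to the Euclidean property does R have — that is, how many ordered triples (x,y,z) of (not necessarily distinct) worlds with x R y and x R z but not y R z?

0

R is Euclidean; there are no such tuples.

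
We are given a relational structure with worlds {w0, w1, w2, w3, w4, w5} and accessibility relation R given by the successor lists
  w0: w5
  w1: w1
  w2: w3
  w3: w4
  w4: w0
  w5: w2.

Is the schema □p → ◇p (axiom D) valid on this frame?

The schema D characterises exactly the serial frames.
Serial: yes — every world has a successor (e.g. w0 R w5).

Yes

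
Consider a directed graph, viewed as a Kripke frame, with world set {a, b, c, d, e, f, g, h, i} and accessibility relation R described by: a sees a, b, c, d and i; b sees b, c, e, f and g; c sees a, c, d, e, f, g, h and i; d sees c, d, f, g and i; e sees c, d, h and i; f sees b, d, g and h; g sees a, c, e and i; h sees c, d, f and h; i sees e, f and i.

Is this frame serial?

Yes

Serial: yes — every world has a successor (e.g. a R a).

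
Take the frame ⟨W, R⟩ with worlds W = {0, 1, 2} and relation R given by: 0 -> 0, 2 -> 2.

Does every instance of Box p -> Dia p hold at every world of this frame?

No

The schema D characterises exactly the serial frames.
Serial: no — 1 has no R-successor.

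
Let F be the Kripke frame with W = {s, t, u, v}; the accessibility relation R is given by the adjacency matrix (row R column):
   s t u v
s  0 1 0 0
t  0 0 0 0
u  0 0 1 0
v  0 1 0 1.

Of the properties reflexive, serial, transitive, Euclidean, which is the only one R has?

transitive

Reflexive: no — s is not related to itself.
Serial: no — t has no R-successor.
Transitive: yes — every two-step R-path is closed by a direct edge.
Euclidean: no — s R t and s R t, but not t R t.
Only transitive holds.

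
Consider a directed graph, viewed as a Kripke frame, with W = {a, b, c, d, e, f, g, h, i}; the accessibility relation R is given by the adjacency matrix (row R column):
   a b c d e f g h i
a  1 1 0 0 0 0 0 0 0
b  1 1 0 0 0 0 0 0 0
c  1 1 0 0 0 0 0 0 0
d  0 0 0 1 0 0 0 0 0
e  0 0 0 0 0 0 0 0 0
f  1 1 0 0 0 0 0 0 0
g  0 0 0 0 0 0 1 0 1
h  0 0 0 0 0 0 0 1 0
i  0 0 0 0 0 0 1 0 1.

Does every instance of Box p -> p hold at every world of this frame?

No

Axiom T corresponds to the accessibility relation being reflexive.
Reflexive: no — c is not related to itself.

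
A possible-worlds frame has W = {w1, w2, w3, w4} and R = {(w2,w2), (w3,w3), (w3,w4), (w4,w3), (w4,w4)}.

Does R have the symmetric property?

Symmetric: yes — every pair in R has its reverse in R.

Yes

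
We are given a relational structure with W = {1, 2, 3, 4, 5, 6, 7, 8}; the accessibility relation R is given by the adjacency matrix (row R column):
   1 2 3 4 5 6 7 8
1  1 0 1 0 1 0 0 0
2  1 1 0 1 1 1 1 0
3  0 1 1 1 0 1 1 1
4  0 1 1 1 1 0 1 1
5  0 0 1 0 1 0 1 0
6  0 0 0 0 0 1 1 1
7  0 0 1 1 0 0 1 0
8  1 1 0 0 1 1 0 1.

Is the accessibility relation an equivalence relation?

Reflexive: yes — every world is R-related to itself.
Symmetric: no — 1 R 3 but not 3 R 1.
Transitive: no — 1 R 3 and 3 R 2, but not 1 R 2.
So R is not an equivalence relation.

No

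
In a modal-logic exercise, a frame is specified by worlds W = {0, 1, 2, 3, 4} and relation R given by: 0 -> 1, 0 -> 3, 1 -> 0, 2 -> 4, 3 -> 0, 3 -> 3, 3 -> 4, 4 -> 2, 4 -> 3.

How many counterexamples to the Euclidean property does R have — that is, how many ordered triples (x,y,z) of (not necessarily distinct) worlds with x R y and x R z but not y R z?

12

Enumerating: (0,1,1), (0,1,3), (0,3,1), (1,0,0), (2,4,4), (3,0,0), (3,0,4), (3,4,0), (3,4,4), (4,2,2), (4,2,3), (4,3,2).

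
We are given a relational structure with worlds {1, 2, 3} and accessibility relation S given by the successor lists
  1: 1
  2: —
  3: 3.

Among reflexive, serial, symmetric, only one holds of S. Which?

symmetric

Reflexive: no — 2 is not related to itself.
Serial: no — 2 has no S-successor.
Symmetric: yes — every pair in S has its reverse in S.
Only symmetric holds.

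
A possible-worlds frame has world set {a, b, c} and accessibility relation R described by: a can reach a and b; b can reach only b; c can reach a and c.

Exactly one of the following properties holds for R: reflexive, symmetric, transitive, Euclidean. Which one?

Reflexive: yes — every world is R-related to itself.
Symmetric: no — a R b but not b R a.
Transitive: no — c R a and a R b, but not c R b.
Euclidean: no — a R b and a R a, but not b R a.
Only reflexive holds.

reflexive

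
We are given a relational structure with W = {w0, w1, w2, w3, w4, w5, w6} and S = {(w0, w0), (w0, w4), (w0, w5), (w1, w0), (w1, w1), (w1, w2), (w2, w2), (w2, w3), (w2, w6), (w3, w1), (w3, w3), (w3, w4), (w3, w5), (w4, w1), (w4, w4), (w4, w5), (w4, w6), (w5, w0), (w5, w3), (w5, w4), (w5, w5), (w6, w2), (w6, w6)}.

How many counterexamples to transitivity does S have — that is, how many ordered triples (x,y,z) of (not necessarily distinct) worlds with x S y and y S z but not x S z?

Enumerating: (w0,w4,w1), (w0,w4,w6), (w0,w5,w3), (w1,w0,w4), (w1,w0,w5), (w1,w2,w3), (w1,w2,w6), (w2,w3,w1), (w2,w3,w4), (w2,w3,w5), (w3,w1,w0), (w3,w1,w2), … and 11 more.
Total: 23.

23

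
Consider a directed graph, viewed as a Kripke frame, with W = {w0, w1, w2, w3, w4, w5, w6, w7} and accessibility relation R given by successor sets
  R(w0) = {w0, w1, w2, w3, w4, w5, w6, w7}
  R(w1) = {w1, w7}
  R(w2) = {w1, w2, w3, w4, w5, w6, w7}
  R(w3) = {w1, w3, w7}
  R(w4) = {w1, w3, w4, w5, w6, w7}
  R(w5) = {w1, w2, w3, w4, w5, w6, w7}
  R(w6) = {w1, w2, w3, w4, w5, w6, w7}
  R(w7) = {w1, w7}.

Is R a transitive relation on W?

No

Transitive: no — w4 R w5 and w5 R w2, but not w4 R w2.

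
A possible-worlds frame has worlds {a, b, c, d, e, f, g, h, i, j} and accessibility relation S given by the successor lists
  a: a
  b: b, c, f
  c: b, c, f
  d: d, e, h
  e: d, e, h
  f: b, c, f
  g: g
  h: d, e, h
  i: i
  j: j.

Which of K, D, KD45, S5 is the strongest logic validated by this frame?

Serial (axiom D): yes — every world has a successor (e.g. a S a).
Transitive (axiom 4): yes — every two-step S-path is closed by a direct edge.
Euclidean (axiom 5): yes — any two successors of a common world are S-related.
Reflexive (axiom T): yes — every world is S-related to itself.
So F validates K, D, KD45, S5. The strongest is S5.

S5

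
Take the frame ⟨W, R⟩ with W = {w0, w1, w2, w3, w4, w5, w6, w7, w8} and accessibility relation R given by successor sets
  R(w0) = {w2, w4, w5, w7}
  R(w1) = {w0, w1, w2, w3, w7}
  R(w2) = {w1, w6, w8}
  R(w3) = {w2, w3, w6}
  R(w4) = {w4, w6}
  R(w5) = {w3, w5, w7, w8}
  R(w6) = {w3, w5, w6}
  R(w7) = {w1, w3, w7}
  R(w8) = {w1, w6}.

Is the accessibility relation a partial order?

Reflexive: no — w0 is not related to itself.
Transitive: no — w0 R w2 and w2 R w1, but not w0 R w1.
Antisymmetric: no — w1 R w2 and w2 R w1 with w1 ≠ w2.
So R is not a partial order.

No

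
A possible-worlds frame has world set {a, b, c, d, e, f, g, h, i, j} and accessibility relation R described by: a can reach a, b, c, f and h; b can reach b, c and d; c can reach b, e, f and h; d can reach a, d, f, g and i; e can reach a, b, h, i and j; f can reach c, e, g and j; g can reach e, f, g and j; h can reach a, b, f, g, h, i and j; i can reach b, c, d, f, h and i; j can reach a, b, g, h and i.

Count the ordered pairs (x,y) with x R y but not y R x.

Enumerating: (a,b), (a,c), (a,f), (b,d), (c,e), (c,h), (d,a), (d,f), (d,g), (e,a), (e,b), (e,h), … and 14 more.
Total: 26.

26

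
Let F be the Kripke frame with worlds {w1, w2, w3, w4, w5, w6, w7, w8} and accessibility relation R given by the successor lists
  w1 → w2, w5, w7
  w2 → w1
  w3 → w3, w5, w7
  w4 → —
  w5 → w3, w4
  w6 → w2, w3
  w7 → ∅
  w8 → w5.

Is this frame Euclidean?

Euclidean: no — w1 R w2 and w1 R w5, but not w2 R w5.

No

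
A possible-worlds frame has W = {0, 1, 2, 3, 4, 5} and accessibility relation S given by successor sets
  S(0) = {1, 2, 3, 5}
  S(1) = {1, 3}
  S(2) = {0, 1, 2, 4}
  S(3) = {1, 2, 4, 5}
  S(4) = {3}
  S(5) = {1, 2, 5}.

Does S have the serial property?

Serial: yes — every world has a successor (e.g. 0 S 1).

Yes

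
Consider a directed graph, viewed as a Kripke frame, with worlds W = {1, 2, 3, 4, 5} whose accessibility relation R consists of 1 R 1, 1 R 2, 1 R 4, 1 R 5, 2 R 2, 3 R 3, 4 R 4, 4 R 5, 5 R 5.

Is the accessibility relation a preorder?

Reflexive: yes — every world is R-related to itself.
Transitive: yes — every two-step R-path is closed by a direct edge.
So R is a preorder.

Yes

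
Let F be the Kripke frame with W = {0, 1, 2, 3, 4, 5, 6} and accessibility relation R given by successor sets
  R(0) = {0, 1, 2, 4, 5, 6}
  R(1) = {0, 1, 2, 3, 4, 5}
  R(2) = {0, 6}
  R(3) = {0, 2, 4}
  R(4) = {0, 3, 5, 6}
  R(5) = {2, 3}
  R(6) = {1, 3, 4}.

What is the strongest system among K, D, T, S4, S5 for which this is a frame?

D

Serial (axiom D): yes — every world has a successor (e.g. 0 R 0).
Reflexive (axiom T): no — 2 is not related to itself.
Transitive (axiom 4): no — 0 R 1 and 1 R 3, but not 0 R 3.
Euclidean (axiom 5): no — 0 R 1 and 0 R 6, but not 1 R 6.
So F validates K, D; T would additionally require R to be reflexive. The strongest is D.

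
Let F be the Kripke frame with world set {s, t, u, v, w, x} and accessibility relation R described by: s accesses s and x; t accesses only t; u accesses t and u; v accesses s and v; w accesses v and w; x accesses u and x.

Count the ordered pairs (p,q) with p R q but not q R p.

Enumerating: (s,x), (u,t), (v,s), (w,v), (x,u).

5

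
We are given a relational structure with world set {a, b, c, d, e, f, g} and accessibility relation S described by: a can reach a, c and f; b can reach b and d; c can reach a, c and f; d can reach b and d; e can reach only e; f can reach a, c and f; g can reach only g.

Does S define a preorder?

Reflexive: yes — every world is S-related to itself.
Transitive: yes — every two-step S-path is closed by a direct edge.
So S is a preorder.

Yes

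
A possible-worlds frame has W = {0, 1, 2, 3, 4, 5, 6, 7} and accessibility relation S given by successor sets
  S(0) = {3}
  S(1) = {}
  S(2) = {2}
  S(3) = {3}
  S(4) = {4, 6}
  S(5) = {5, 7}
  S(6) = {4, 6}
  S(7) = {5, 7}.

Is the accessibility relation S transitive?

Transitive: yes — every two-step S-path is closed by a direct edge.

Yes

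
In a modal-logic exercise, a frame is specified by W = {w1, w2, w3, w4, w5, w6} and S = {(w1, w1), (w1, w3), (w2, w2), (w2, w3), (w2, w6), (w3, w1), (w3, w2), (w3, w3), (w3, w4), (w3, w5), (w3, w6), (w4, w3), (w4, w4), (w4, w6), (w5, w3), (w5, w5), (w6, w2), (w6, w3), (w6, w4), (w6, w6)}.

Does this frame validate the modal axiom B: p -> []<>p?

Yes

By correspondence theory, B is valid on a frame iff S is symmetric.
Symmetric: yes — every pair in S has its reverse in S.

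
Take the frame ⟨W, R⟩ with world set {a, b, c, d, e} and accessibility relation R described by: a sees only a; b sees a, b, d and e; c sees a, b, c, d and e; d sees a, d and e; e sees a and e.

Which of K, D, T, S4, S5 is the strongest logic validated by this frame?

S4

Serial (axiom D): yes — every world has a successor (e.g. a R a).
Reflexive (axiom T): yes — every world is R-related to itself.
Transitive (axiom 4): yes — every two-step R-path is closed by a direct edge.
Euclidean (axiom 5): no — b R a and b R d, but not a R d.
So F validates K, D, T, S4; S5 would additionally require R to be Euclidean. The strongest is S4.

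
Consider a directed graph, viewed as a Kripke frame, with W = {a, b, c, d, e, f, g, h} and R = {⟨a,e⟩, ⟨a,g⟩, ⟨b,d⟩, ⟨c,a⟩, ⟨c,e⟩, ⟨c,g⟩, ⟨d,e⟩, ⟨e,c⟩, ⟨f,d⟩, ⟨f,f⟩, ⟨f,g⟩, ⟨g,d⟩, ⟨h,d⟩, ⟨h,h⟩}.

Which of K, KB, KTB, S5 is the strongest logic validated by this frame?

K

Symmetric (axiom B): no — a R e but not e R a.
Reflexive (axiom T): no — a is not related to itself.
Euclidean (axiom 5): no — a R e and a R g, but not e R g.
So F validates K; KB would additionally require R to be symmetric. The strongest is K.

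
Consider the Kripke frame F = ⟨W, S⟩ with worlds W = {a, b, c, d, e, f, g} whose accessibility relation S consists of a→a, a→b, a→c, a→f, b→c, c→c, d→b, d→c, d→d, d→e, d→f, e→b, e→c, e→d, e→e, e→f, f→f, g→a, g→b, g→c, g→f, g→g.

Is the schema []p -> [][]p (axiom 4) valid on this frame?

The schema 4 characterises exactly the transitive frames.
Transitive: yes — every two-step S-path is closed by a direct edge.

Yes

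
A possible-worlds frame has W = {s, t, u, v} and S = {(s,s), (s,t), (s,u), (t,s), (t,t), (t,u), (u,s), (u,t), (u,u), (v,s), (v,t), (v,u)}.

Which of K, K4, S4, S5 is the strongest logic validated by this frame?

Transitive (axiom 4): yes — every two-step S-path is closed by a direct edge.
Reflexive (axiom T): no — v is not related to itself.
Euclidean (axiom 5): yes — any two successors of a common world are S-related.
So F validates K, K4; S4 would additionally require S to be reflexive. The strongest is K4.

K4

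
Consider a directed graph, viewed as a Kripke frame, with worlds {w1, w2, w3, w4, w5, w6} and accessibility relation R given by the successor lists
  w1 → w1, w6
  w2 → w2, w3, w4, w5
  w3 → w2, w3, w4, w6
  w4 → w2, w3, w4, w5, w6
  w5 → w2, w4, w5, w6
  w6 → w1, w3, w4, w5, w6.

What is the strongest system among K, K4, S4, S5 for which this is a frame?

K

Transitive (axiom 4): no — w1 R w6 and w6 R w3, but not w1 R w3.
Reflexive (axiom T): yes — every world is R-related to itself.
Euclidean (axiom 5): no — w2 R w3 and w2 R w5, but not w3 R w5.
So F validates K; K4 would additionally require R to be transitive. The strongest is K.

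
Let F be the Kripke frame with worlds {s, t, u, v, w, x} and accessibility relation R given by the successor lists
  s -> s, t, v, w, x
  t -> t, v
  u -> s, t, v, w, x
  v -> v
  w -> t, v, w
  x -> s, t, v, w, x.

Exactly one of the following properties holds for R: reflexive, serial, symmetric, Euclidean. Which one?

serial

Reflexive: no — u is not related to itself.
Serial: yes — every world has a successor (e.g. s R s).
Symmetric: no — s R t but not t R s.
Euclidean: no — s R t and s R w, but not t R w.
Only serial holds.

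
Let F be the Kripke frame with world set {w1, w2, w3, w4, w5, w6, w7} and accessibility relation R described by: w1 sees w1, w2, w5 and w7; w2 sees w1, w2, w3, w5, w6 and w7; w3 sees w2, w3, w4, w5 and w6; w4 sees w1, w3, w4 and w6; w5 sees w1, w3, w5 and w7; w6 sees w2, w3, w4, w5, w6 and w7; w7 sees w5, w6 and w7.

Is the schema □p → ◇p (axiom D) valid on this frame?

Yes

The schema D characterises exactly the serial frames.
Serial: yes — every world has a successor (e.g. w1 R w1).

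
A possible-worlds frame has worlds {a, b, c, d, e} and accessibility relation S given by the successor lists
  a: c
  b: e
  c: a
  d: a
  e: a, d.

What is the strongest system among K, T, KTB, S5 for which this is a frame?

Reflexive (axiom T): no — a is not related to itself.
Symmetric (axiom B): no — b S e but not e S b.
Euclidean (axiom 5): no — e S a and e S d, but not a S d.
So F validates K; T would additionally require S to be reflexive. The strongest is K.

K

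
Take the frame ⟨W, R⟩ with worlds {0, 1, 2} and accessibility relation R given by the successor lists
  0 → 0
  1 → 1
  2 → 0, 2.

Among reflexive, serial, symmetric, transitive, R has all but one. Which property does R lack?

Reflexive: yes — every world is R-related to itself.
Serial: yes — every world has a successor (e.g. 0 R 0).
Symmetric: no — 2 R 0 but not 0 R 2.
Transitive: yes — every two-step R-path is closed by a direct edge.
Only symmetric fails.

symmetric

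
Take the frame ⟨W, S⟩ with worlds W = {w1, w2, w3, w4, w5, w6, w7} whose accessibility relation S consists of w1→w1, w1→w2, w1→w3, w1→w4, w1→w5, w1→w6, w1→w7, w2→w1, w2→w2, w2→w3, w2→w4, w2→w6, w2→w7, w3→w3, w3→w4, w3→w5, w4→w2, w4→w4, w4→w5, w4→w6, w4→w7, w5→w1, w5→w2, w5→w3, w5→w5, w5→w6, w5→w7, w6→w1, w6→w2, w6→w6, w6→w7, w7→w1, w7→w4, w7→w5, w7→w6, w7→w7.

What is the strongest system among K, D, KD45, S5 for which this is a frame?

Serial (axiom D): yes — every world has a successor (e.g. w1 S w1).
Transitive (axiom 4): no — w2 S w1 and w1 S w5, but not w2 S w5.
Euclidean (axiom 5): no — w1 S w2 and w1 S w5, but not w2 S w5.
Reflexive (axiom T): yes — every world is S-related to itself.
So F validates K, D; KD45 would additionally require S to be Euclidean and transitive. The strongest is D.

D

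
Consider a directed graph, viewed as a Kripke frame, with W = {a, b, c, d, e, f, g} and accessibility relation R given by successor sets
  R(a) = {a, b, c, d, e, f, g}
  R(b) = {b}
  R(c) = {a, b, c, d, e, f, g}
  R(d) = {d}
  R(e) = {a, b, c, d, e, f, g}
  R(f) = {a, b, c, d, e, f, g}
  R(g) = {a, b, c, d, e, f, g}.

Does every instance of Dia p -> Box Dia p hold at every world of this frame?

No

Axiom 5 corresponds to the accessibility relation being Euclidean.
Euclidean: no — a R b and a R c, but not b R c.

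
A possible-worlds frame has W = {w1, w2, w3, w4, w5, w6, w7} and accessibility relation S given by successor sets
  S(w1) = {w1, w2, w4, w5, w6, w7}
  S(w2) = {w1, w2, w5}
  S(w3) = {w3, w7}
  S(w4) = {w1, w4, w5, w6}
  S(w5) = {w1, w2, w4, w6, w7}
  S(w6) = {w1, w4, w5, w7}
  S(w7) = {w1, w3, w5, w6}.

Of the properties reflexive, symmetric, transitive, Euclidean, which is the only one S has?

symmetric

Reflexive: no — w5 is not related to itself.
Symmetric: yes — every pair in S has its reverse in S.
Transitive: no — w1 S w7 and w7 S w3, but not w1 S w3.
Euclidean: no — w1 S w2 and w1 S w4, but not w2 S w4.
Only symmetric holds.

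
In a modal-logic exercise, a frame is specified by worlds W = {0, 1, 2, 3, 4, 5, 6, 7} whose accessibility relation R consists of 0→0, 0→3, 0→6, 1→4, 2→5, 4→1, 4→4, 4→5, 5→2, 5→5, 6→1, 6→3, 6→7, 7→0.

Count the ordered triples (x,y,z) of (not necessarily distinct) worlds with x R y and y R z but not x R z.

Enumerating: (0,6,1), (0,6,7), (1,4,1), (1,4,5), (2,5,2), (4,5,2), (6,1,4), (6,7,0), (7,0,3), (7,0,6).

10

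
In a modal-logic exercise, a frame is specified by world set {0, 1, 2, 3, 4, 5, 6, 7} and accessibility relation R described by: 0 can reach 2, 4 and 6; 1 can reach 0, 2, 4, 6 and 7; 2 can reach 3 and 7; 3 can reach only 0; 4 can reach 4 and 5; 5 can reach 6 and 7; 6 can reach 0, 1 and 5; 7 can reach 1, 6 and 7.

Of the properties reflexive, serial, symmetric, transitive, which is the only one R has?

serial

Reflexive: no — 0 is not related to itself.
Serial: yes — every world has a successor (e.g. 0 R 2).
Symmetric: no — 0 R 2 but not 2 R 0.
Transitive: no — 0 R 2 and 2 R 3, but not 0 R 3.
Only serial holds.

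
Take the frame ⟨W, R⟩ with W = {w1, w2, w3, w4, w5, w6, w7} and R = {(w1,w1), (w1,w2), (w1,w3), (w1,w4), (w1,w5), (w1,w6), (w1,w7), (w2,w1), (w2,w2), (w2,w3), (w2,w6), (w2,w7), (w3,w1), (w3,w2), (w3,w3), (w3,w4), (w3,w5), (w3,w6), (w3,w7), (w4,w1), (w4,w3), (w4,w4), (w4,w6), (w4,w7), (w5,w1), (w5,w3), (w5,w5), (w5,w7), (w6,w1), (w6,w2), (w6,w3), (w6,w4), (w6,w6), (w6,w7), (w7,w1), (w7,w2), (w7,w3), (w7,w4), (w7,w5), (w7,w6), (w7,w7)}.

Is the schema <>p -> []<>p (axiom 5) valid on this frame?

By correspondence theory, 5 is valid on a frame iff R is Euclidean.
Euclidean: no — w1 R w2 and w1 R w4, but not w2 R w4.

No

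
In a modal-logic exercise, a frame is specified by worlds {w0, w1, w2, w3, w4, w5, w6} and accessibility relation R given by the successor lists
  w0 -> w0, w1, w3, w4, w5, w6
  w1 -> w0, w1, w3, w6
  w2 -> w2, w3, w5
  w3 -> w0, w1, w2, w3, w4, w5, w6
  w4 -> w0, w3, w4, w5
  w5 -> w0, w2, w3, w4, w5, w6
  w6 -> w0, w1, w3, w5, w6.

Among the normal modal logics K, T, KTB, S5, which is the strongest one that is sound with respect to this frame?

KTB

Reflexive (axiom T): yes — every world is R-related to itself.
Symmetric (axiom B): yes — every pair in R has its reverse in R.
Euclidean (axiom 5): no — w0 R w1 and w0 R w4, but not w1 R w4.
So F validates K, T, KTB; S5 would additionally require R to be Euclidean. The strongest is KTB.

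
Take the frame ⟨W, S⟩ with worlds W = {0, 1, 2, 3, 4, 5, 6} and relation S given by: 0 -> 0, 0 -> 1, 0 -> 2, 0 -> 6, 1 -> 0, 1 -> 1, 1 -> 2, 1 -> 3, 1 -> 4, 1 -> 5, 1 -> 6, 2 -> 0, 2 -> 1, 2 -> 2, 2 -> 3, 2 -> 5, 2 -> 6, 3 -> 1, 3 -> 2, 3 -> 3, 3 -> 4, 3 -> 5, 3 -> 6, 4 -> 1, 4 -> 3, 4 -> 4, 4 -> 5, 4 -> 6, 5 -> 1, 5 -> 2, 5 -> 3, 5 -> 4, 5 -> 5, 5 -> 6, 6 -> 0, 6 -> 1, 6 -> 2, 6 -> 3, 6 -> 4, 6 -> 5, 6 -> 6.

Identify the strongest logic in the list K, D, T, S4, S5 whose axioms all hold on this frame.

Serial (axiom D): yes — every world has a successor (e.g. 0 S 0).
Reflexive (axiom T): yes — every world is S-related to itself.
Transitive (axiom 4): no — 0 S 1 and 1 S 3, but not 0 S 3.
Euclidean (axiom 5): no — 1 S 0 and 1 S 3, but not 0 S 3.
So F validates K, D, T; S4 would additionally require S to be transitive. The strongest is T.

T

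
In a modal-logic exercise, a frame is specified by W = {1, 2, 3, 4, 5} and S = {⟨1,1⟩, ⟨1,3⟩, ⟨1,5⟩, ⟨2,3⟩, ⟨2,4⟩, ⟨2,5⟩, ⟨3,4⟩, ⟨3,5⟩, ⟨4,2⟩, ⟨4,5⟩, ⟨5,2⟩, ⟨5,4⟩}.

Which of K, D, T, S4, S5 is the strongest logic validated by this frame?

D

Serial (axiom D): yes — every world has a successor (e.g. 1 S 1).
Reflexive (axiom T): no — 2 is not related to itself.
Transitive (axiom 4): no — 1 S 3 and 3 S 4, but not 1 S 4.
Euclidean (axiom 5): no — 1 S 5 and 1 S 3, but not 5 S 3.
So F validates K, D; T would additionally require S to be reflexive. The strongest is D.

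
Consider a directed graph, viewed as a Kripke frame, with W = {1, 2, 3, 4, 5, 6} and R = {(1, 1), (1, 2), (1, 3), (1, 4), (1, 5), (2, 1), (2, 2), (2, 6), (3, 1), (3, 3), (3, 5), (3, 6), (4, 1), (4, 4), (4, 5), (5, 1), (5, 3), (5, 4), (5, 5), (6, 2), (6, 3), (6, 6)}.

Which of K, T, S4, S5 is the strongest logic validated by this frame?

T

Reflexive (axiom T): yes — every world is R-related to itself.
Transitive (axiom 4): no — 1 R 2 and 2 R 6, but not 1 R 6.
Euclidean (axiom 5): no — 1 R 2 and 1 R 3, but not 2 R 3.
So F validates K, T; S4 would additionally require R to be transitive. The strongest is T.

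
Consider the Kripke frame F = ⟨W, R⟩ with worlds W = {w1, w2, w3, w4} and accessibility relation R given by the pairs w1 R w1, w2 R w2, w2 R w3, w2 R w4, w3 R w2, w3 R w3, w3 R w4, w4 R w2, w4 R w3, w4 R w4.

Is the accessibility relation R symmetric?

Symmetric: yes — every pair in R has its reverse in R.

Yes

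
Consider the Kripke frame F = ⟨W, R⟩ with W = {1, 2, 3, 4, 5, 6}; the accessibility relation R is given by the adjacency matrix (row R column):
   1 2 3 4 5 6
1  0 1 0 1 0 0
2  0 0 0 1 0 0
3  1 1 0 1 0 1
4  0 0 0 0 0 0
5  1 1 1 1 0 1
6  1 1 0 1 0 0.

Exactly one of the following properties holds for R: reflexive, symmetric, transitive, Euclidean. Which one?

transitive

Reflexive: no — 1 is not related to itself.
Symmetric: no — 1 R 2 but not 2 R 1.
Transitive: yes — every two-step R-path is closed by a direct edge.
Euclidean: no — 1 R 4 and 1 R 2, but not 4 R 2.
Only transitive holds.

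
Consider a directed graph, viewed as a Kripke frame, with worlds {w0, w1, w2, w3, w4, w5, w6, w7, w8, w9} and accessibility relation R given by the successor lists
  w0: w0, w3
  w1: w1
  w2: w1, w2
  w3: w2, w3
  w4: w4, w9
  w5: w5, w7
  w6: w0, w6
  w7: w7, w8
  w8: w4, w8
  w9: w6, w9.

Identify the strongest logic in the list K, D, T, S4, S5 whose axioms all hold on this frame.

T

Serial (axiom D): yes — every world has a successor (e.g. w0 R w0).
Reflexive (axiom T): yes — every world is R-related to itself.
Transitive (axiom 4): no — w0 R w3 and w3 R w2, but not w0 R w2.
Euclidean (axiom 5): no — w0 R w3 and w0 R w0, but not w3 R w0.
So F validates K, D, T; S4 would additionally require R to be transitive. The strongest is T.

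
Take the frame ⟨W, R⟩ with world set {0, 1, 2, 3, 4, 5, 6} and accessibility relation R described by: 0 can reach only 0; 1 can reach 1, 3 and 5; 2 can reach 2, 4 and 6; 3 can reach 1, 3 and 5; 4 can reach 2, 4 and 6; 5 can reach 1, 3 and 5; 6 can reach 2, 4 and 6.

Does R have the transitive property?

Transitive: yes — every two-step R-path is closed by a direct edge.

Yes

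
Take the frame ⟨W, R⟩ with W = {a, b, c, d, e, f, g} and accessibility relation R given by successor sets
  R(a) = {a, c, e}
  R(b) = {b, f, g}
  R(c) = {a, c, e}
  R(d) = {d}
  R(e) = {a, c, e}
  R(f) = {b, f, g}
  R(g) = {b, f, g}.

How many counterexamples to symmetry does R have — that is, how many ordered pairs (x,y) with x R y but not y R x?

R is symmetric; there are no such tuples.

0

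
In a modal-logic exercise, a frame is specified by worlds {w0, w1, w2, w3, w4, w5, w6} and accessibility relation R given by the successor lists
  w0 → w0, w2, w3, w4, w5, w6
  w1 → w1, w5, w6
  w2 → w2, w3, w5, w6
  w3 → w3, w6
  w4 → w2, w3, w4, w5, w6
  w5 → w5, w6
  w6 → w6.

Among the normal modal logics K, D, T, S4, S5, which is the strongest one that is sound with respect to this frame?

Serial (axiom D): yes — every world has a successor (e.g. w0 R w0).
Reflexive (axiom T): yes — every world is R-related to itself.
Transitive (axiom 4): yes — every two-step R-path is closed by a direct edge.
Euclidean (axiom 5): no — w0 R w2 and w0 R w4, but not w2 R w4.
So F validates K, D, T, S4; S5 would additionally require R to be Euclidean. The strongest is S4.

S4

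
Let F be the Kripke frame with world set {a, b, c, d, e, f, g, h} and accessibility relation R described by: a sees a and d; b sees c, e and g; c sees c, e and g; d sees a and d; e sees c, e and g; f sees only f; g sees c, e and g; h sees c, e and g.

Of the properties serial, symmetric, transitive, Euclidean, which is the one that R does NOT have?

symmetric

Serial: yes — every world has a successor (e.g. a R a).
Symmetric: no — b R c but not c R b.
Transitive: yes — every two-step R-path is closed by a direct edge.
Euclidean: yes — any two successors of a common world are R-related.
Only symmetric fails.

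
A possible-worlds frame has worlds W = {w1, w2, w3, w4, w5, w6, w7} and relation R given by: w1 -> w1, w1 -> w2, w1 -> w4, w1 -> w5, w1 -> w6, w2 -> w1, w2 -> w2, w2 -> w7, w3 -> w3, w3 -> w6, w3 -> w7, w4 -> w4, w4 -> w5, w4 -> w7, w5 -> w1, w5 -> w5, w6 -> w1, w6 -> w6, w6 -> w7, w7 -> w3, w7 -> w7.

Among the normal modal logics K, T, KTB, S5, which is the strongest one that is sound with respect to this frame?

Reflexive (axiom T): yes — every world is R-related to itself.
Symmetric (axiom B): no — w1 R w4 but not w4 R w1.
Euclidean (axiom 5): no — w1 R w2 and w1 R w4, but not w2 R w4.
So F validates K, T; KTB would additionally require R to be symmetric. The strongest is T.

T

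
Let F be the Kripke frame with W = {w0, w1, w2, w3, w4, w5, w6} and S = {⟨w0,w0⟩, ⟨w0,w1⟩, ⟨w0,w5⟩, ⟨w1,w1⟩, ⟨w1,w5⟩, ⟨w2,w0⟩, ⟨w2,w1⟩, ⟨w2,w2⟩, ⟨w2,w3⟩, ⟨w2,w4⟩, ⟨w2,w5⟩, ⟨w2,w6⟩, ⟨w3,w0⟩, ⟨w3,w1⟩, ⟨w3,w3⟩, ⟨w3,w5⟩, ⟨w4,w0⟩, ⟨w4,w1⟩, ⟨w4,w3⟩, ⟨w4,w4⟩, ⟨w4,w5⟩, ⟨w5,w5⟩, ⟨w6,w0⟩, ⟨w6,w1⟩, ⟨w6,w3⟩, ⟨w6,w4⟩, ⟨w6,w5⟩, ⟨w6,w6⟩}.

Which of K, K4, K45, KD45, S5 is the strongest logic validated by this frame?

K4

Transitive (axiom 4): yes — every two-step S-path is closed by a direct edge.
Euclidean (axiom 5): no — w0 S w5 and w0 S w1, but not w5 S w1.
Serial (axiom D): yes — every world has a successor (e.g. w0 S w0).
Reflexive (axiom T): yes — every world is S-related to itself.
So F validates K, K4; K45 would additionally require S to be Euclidean. The strongest is K4.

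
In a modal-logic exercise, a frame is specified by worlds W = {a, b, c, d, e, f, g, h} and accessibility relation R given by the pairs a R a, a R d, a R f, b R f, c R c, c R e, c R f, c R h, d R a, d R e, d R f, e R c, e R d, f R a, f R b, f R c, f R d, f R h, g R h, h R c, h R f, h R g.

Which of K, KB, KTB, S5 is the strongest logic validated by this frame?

KB

Symmetric (axiom B): yes — every pair in R has its reverse in R.
Reflexive (axiom T): no — b is not related to itself.
Euclidean (axiom 5): no — c R e and c R f, but not e R f.
So F validates K, KB; KTB would additionally require R to be reflexive. The strongest is KB.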